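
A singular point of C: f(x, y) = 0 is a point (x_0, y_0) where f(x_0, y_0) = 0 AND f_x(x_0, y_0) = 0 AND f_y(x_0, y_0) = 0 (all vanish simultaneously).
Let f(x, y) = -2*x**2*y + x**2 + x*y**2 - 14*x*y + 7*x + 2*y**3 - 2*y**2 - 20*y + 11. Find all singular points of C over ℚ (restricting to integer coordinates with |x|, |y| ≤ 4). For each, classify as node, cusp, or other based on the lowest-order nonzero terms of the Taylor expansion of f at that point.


Singular points: {(-3, 1)}; classification: node.

Compute partial derivatives:
  f_x = -4*x*y + 2*x + y**2 - 14*y + 7.
  f_y = -2*x**2 + 2*x*y - 14*x + 6*y**2 - 4*y - 20.
Scan x_0 ∈ {−4, ..., 4}. For each x_0, f_y(x_0, y) is a polynomial in y; find its integer roots y ∈ {−4, ..., 4}, then test f_x and f at those candidates.
  x = -4: f_y(-4, y) = 6*y**2 - 12*y + 4; no integer root y with |y| ≤ 4.
  x = -3: f_y(-3, y) = 6*y**2 - 10*y + 4; vanishes at y ∈ {1}. (-3, 1): f_x = 0, f = 0 — SINGULAR.
  x = -2: f_y(-2, y) = 6*y**2 - 8*y; vanishes at y ∈ {0}. (-2, 0): f_x = 3 ≠ 0.
  x = -1: f_y(-1, y) = 6*y**2 - 6*y - 8; no integer root y with |y| ≤ 4.
  x = 0: f_y(0, y) = 6*y**2 - 4*y - 20; no integer root y with |y| ≤ 4.
  x = 1: f_y(1, y) = 6*y**2 - 2*y - 36; no integer root y with |y| ≤ 4.
  x = 2: f_y(2, y) = 6*y**2 - 56; no integer root y with |y| ≤ 4.
  x = 3: f_y(3, y) = 6*y**2 + 2*y - 80; no integer root y with |y| ≤ 4.
  x = 4: f_y(4, y) = 6*y**2 + 4*y - 108; no integer root y with |y| ≤ 4.
Only singular point on the grid: (-3, 1).
Classify: substitute x = -3 + u, y = 1 + v and expand: f = -2*u**2*v - u**2 + u*v**2 + 2*v**3 + v**2.
No constant or linear terms (consistent with a singular point). Quadratic part: -u**2 + v**2. Cubic part: -2*u**2*v + u*v**2 + 2*v**3.
The quadratic part v**2 - u**2 = (v − u)(v + u) splits into two distinct linear factors, so there are two distinct tangent lines y − 1 = ±(x − -3) — this is a node (ordinary double point).
Classification: node.


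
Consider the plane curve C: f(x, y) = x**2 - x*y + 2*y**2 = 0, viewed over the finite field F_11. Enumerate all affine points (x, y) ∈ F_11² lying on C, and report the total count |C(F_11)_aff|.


Affine F_11-points: {(0, 0), (1, 8), (1, 9), (2, 5), (2, 7), (3, 2), (3, 5), (4, 3), (4, 10), (5, 1), (5, 7), (6, 4), (6, 10), (7, 1), (7, 8), (8, 6), (8, 9), (9, 4), (9, 6), (10, 2), (10, 3)}; count = 21.

For each of the 121 pairs (x, y) ∈ F_11², evaluate f(x, y) mod 11. Record the zeros.
  x = 0: [0↦0, 1↦2, 2↦8, 3↦7, 4↦10, 5↦6, 6↦6, 7↦10, 8↦7, 9↦8, 10↦2]  zeros at y ∈ {0}
  x = 1: [0↦1, 1↦2, 2↦7, 3↦5, 4↦7, 5↦2, 6↦1, 7↦4, 8↦0, 9↦0, 10↦4]  zeros at y ∈ {8, 9}
  x = 2: [0↦4, 1↦4, 2↦8, 3↦5, 4↦6, 5↦0, 6↦9, 7↦0, 8↦6, 9↦5, 10↦8]  zeros at y ∈ {5, 7}
  x = 3: [0↦9, 1↦8, 2↦0, 3↦7, 4↦7, 5↦0, 6↦8, 7↦9, 8↦3, 9↦1, 10↦3]  zeros at y ∈ {2, 5}
  x = 4: [0↦5, 1↦3, 2↦5, 3↦0, 4↦10, 5↦2, 6↦9, 7↦9, 8↦2, 9↦10, 10↦0]  zeros at y ∈ {3, 10}
  x = 5: [0↦3, 1↦0, 2↦1, 3↦6, 4↦4, 5↦6, 6↦1, 7↦0, 8↦3, 9↦10, 10↦10]  zeros at y ∈ {1, 7}
  x = 6: [0↦3, 1↦10, 2↦10, 3↦3, 4↦0, 5↦1, 6↦6, 7↦4, 8↦6, 9↦1, 10↦0]  zeros at y ∈ {4, 10}
  x = 7: [0↦5, 1↦0, 2↦10, 3↦2, 4↦9, 5↦9, 6↦2, 7↦10, 8↦0, 9↦5, 10↦3]  zeros at y ∈ {1, 8}
  x = 8: [0↦9, 1↦3, 2↦1, 3↦3, 4↦9, 5↦8, 6↦0, 7↦7, 8↦7, 9↦0, 10↦8]  zeros at y ∈ {6, 9}
  x = 9: [0↦4, 1↦8, 2↦5, 3↦6, 4↦0, 5↦9, 6↦0, 7↦6, 8↦5, 9↦8, 10↦4]  zeros at y ∈ {4, 6}
  x = 10: [0↦1, 1↦4, 2↦0, 3↦0, 4↦4, 5↦1, 6↦2, 7↦7, 8↦5, 9↦7, 10↦2]  zeros at y ∈ {2, 3}
Collecting zeros: affine points = {(0, 0), (1, 8), (1, 9), (2, 5), (2, 7), (3, 2), (3, 5), (4, 3), (4, 10), (5, 1), (5, 7), (6, 4), (6, 10), (7, 1), (7, 8), (8, 6), (8, 9), (9, 4), (9, 6), (10, 2), (10, 3)}.
Total count |C(F_11)_aff| = 21.


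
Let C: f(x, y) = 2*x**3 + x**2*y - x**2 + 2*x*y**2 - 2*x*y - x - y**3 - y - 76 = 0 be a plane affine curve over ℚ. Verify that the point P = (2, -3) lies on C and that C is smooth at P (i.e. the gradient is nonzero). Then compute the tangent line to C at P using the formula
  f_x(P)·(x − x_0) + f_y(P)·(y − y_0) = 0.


Tangent line at P: 31*x - 52*y - 218 = 0.

Step 1: f(2, -3) = 0, so P lies on C.
Step 2: partial derivatives
  f_x(x, y) = 6*x**2 + 2*x*y - 2*x + 2*y**2 - 2*y - 1, f_y(x, y) = x**2 + 4*x*y - 2*x - 3*y**2 - 1.
  f_x(P) = 31, f_y(P) = -52 (gradient nonzero, so P is smooth).
Step 3: tangent line at P: 31·(x − 2) + -52·(y − -3) = 0.
Expanding: 31*x - 52*y - 218 = 0.


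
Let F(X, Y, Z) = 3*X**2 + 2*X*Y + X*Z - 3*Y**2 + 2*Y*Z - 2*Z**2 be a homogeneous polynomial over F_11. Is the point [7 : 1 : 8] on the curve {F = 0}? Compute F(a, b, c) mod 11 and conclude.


F(7,1,8) ≡ 3 (mod 11); P is NOT on the curve.

Evaluate F(7, 1, 8) term-by-term (mod 11).
  3*X**2 ↦ 3·49·1·1 = 147
  2*X*Y ↦ 2·7·1·1 = 14
  X*Z ↦ 1·7·1·8 = 56
  -3*Y**2 ↦ -3·1·1·1 = -3
  2*Y*Z ↦ 2·1·1·8 = 16
  -2*Z**2 ↦ -2·1·1·64 = -128
Sum: F(7, 1, 8) = (147) + (14) + (56) + (-3) + (16) + (-128) = 102.
Reducing mod 11: 102 ≡ 3 (mod 11).
Since F(a, b, c) ≡ 3 ≠ 0 (mod 11), P does NOT lie on the curve.


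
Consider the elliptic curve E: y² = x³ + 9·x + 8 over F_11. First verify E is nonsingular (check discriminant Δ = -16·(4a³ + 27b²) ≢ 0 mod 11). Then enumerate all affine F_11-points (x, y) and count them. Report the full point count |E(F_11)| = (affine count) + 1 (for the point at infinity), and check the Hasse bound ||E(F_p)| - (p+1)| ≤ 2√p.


Affine points = {(2, 1), (2, 10), (4, 3), (4, 8), (6, 5), (6, 6), (8, 3), (8, 8), (9, 2), (9, 9), (10, 3), (10, 8)}; affine count = 12; |E(F_11)| = 13.

Discriminant check: Δ ∝ 4a³ + 27b² = 4·9³ + 27·8² = 4·729 + 27·64 ≡ 2 (mod 11). Nonzero ⇒ E is nonsingular.
For each x ∈ F_11, compute rhs = x³ + 9·x + 8 mod 11, then count y ∈ F_11 with y² ≡ rhs.
  x = 0: rhs = 8, matching y values: none (0 points).
  x = 1: rhs = 7, matching y values: none (0 points).
  x = 2: rhs = 1, matching y values: 1, 10 (2 points).
  x = 3: rhs = 7, matching y values: none (0 points).
  x = 4: rhs = 9, matching y values: 3, 8 (2 points).
  x = 5: rhs = 2, matching y values: none (0 points).
  x = 6: rhs = 3, matching y values: 5, 6 (2 points).
  x = 7: rhs = 7, matching y values: none (0 points).
  x = 8: rhs = 9, matching y values: 3, 8 (2 points).
  x = 9: rhs = 4, matching y values: 2, 9 (2 points).
  x = 10: rhs = 9, matching y values: 3, 8 (2 points).
Total affine count: 12.
Full point count |E(F_11)| = 12 + 1 = 13.
Hasse bound: |13 − (11+1)| = |1| = 1 ≤ 2√11 ≈ 6.6332 ✓.


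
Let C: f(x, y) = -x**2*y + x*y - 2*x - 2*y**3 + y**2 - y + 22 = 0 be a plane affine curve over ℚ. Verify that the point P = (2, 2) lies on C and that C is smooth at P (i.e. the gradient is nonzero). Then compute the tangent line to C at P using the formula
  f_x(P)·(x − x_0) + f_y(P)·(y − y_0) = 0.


Tangent line at P: -8*x - 23*y + 62 = 0.

Step 1: f(2, 2) = 0, so P lies on C.
Step 2: partial derivatives
  f_x(x, y) = -2*x*y + y - 2, f_y(x, y) = -x**2 + x - 6*y**2 + 2*y - 1.
  f_x(P) = -8, f_y(P) = -23 (gradient nonzero, so P is smooth).
Step 3: tangent line at P: -8·(x − 2) + -23·(y − 2) = 0.
Expanding: -8*x - 23*y + 62 = 0.


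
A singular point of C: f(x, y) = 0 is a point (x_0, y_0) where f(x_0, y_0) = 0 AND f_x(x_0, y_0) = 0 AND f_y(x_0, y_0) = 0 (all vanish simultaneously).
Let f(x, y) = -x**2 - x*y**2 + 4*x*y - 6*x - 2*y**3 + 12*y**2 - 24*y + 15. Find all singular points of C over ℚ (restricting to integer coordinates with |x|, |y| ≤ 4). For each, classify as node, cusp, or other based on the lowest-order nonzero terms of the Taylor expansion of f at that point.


Singular points: {(-1, 2)}; classification: node.

Compute partial derivatives:
  f_x = -2*x - y**2 + 4*y - 6.
  f_y = -2*x*y + 4*x - 6*y**2 + 24*y - 24.
Scan x_0 ∈ {−4, ..., 4}. For each x_0, f_y(x_0, y) is a polynomial in y; find its integer roots y ∈ {−4, ..., 4}, then test f_x and f at those candidates.
  x = -4: f_y(-4, y) = -6*y**2 + 32*y - 40; vanishes at y ∈ {2}. (-4, 2): f_x = 6 ≠ 0.
  x = -3: f_y(-3, y) = -6*y**2 + 30*y - 36; vanishes at y ∈ {2, 3}. (-3, 2): f_x = 4 ≠ 0; (-3, 3): f_x = 3 ≠ 0.
  x = -2: f_y(-2, y) = -6*y**2 + 28*y - 32; vanishes at y ∈ {2}. (-2, 2): f_x = 2 ≠ 0.
  x = -1: f_y(-1, y) = -6*y**2 + 26*y - 28; vanishes at y ∈ {2}. (-1, 2): f_x = 0, f = 0 — SINGULAR.
  x = 0: f_y(0, y) = -6*y**2 + 24*y - 24; vanishes at y ∈ {2}. (0, 2): f_x = -2 ≠ 0.
  x = 1: f_y(1, y) = -6*y**2 + 22*y - 20; vanishes at y ∈ {2}. (1, 2): f_x = -4 ≠ 0.
  x = 2: f_y(2, y) = -6*y**2 + 20*y - 16; vanishes at y ∈ {2}. (2, 2): f_x = -6 ≠ 0.
  x = 3: f_y(3, y) = -6*y**2 + 18*y - 12; vanishes at y ∈ {1, 2}. (3, 1): f_x = -9 ≠ 0; (3, 2): f_x = -8 ≠ 0.
  x = 4: f_y(4, y) = -6*y**2 + 16*y - 8; vanishes at y ∈ {2}. (4, 2): f_x = -10 ≠ 0.
Only singular point on the grid: (-1, 2).
Classify: substitute x = -1 + u, y = 2 + v and expand: f = -u**2 - u*v**2 - 2*v**3 + v**2.
No constant or linear terms (consistent with a singular point). Quadratic part: -u**2 + v**2. Cubic part: -u*v**2 - 2*v**3.
The quadratic part v**2 - u**2 = (v − u)(v + u) splits into two distinct linear factors, so there are two distinct tangent lines y − 2 = ±(x − -1) — this is a node (ordinary double point).
Classification: node.


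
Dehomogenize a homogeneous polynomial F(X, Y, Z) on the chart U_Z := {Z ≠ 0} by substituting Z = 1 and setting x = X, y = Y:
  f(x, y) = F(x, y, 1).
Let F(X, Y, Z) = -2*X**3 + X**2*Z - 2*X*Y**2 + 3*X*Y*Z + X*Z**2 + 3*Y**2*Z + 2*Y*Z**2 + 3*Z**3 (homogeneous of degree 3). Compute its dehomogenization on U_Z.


f(x, y) = -2*x**3 + x**2 - 2*x*y**2 + 3*x*y + x + 3*y**2 + 2*y + 3

On U_Z we set Z = 1. Each monomial c·X^i·Y^j·Z^k in F becomes c·x^i·y^j·1^k = c·x^i·y^j.
Substituting Z = 1: F(X, Y, 1) = -2*x**3 + x**2 - 2*x*y**2 + 3*x*y + x + 3*y**2 + 2*y + 3.
Note: deg(f) ≤ deg(F) = 3; strict inequality happens when F is divisible by Z (lost terms).


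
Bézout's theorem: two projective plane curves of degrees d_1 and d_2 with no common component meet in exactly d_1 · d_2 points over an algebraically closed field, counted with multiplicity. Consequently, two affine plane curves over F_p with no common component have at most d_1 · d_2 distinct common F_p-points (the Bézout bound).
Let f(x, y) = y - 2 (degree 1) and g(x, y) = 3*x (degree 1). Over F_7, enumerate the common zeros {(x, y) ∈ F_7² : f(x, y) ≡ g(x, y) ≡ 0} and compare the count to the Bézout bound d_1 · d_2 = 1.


Common zeros: {(0, 2)}; count = 1; Bézout bound = 1.

deg(f) = 1, deg(g) = 1, so Bézout bound = 1.
Scan x ∈ F_7. For each x, list the y ∈ F_7 with f(x, y) ≡ 0 and those with g(x, y) ≡ 0 (mod 7); the common zeros in that column are the intersection.
  x = 0: f ≡ 0 at y ∈ {2}; g ≡ 0 at y ∈ {0, 1, 2, 3, 4, 5, 6}; common: {2}.
  x = 1: f ≡ 0 at y ∈ {2}; g ≡ 0 at y ∈ ∅; common: ∅.
  x = 2: f ≡ 0 at y ∈ {2}; g ≡ 0 at y ∈ ∅; common: ∅.
  x = 3: f ≡ 0 at y ∈ {2}; g ≡ 0 at y ∈ ∅; common: ∅.
  x = 4: f ≡ 0 at y ∈ {2}; g ≡ 0 at y ∈ ∅; common: ∅.
  x = 5: f ≡ 0 at y ∈ {2}; g ≡ 0 at y ∈ ∅; common: ∅.
  x = 6: f ≡ 0 at y ∈ {2}; g ≡ 0 at y ∈ ∅; common: ∅.
Collecting: common zeros = {(0, 2)}, so the count is 1.
Comparison with the Bézout bound: 1 ≤ 1 = deg(f)·deg(g), as expected for curves with no common component (the bound is attained).


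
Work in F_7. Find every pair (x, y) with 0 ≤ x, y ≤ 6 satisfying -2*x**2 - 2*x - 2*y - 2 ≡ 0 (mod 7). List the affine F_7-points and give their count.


Affine F_7-points: {(0, 6), (1, 4), (2, 0), (3, 1), (4, 0), (5, 4), (6, 6)}; count = 7.

For each of the 49 pairs (x, y) ∈ F_7², evaluate f(x, y) mod 7. Record the zeros.
  x = 0: [0↦5, 1↦3, 2↦1, 3↦6, 4↦4, 5↦2, 6↦0]  zeros at y ∈ {6}
  x = 1: [0↦1, 1↦6, 2↦4, 3↦2, 4↦0, 5↦5, 6↦3]  zeros at y ∈ {4}
  x = 2: [0↦0, 1↦5, 2↦3, 3↦1, 4↦6, 5↦4, 6↦2]  zeros at y ∈ {0}
  x = 3: [0↦2, 1↦0, 2↦5, 3↦3, 4↦1, 5↦6, 6↦4]  zeros at y ∈ {1}
  x = 4: [0↦0, 1↦5, 2↦3, 3↦1, 4↦6, 5↦4, 6↦2]  zeros at y ∈ {0}
  x = 5: [0↦1, 1↦6, 2↦4, 3↦2, 4↦0, 5↦5, 6↦3]  zeros at y ∈ {4}
  x = 6: [0↦5, 1↦3, 2↦1, 3↦6, 4↦4, 5↦2, 6↦0]  zeros at y ∈ {6}
Collecting zeros: affine points = {(0, 6), (1, 4), (2, 0), (3, 1), (4, 0), (5, 4), (6, 6)}.
Total count |C(F_7)_aff| = 7.


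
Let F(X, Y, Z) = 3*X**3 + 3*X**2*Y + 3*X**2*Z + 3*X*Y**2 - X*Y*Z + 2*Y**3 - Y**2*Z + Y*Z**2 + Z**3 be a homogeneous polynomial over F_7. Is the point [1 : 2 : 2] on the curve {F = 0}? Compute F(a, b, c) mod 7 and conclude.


F(1,2,2) ≡ 5 (mod 7); P is NOT on the curve.

Evaluate F(1, 2, 2) term-by-term (mod 7).
  3*X**3 ↦ 3·1·1·1 = 3
  3*X**2*Y ↦ 3·1·2·1 = 6
  3*X**2*Z ↦ 3·1·1·2 = 6
  3*X*Y**2 ↦ 3·1·4·1 = 12
  -X*Y*Z ↦ -1·1·2·2 = -4
  2*Y**3 ↦ 2·1·8·1 = 16
  -Y**2*Z ↦ -1·1·4·2 = -8
  Y*Z**2 ↦ 1·1·2·4 = 8
  Z**3 ↦ 1·1·1·8 = 8
Sum: F(1, 2, 2) = (3) + (6) + (6) + (12) + (-4) + (16) + (-8) + (8) + (8) = 47.
Reducing mod 7: 47 ≡ 5 (mod 7).
Since F(a, b, c) ≡ 5 ≠ 0 (mod 7), P does NOT lie on the curve.


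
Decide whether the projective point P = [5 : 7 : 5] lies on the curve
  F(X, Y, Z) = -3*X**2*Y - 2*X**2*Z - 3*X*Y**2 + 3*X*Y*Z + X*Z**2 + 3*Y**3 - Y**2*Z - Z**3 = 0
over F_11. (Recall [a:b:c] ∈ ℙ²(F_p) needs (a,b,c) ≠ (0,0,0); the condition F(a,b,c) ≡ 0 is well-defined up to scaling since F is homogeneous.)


F(5,7,5) ≡ 8 (mod 11); P is NOT on the curve.

Evaluate F(5, 7, 5) term-by-term (mod 11).
  -3*X**2*Y ↦ -3·25·7·1 = -525
  -2*X**2*Z ↦ -2·25·1·5 = -250
  -3*X*Y**2 ↦ -3·5·49·1 = -735
  3*X*Y*Z ↦ 3·5·7·5 = 525
  X*Z**2 ↦ 1·5·1·25 = 125
  3*Y**3 ↦ 3·1·343·1 = 1029
  -Y**2*Z ↦ -1·1·49·5 = -245
  -Z**3 ↦ -1·1·1·125 = -125
Sum: F(5, 7, 5) = (-525) + (-250) + (-735) + (525) + (125) + (1029) + (-245) + (-125) = -201.
Reducing mod 11: -201 ≡ 8 (mod 11).
Since F(a, b, c) ≡ 8 ≠ 0 (mod 11), P does NOT lie on the curve.


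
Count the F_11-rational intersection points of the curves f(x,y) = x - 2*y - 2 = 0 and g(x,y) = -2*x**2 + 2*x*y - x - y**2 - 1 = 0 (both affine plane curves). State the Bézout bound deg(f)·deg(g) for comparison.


Common zeros: {(2, 0), (3, 6)}; count = 2; Bézout bound = 2.

deg(f) = 1, deg(g) = 2, so Bézout bound = 2.
Scan x ∈ F_11. For each x, list the y ∈ F_11 with f(x, y) ≡ 0 and those with g(x, y) ≡ 0 (mod 11); the common zeros in that column are the intersection.
  x = 0: f ≡ 0 at y ∈ {10}; g ≡ 0 at y ∈ ∅; common: ∅.
  x = 1: f ≡ 0 at y ∈ {5}; g ≡ 0 at y ∈ ∅; common: ∅.
  x = 2: f ≡ 0 at y ∈ {0}; g ≡ 0 at y ∈ {0, 4}; common: {0}.
  x = 3: f ≡ 0 at y ∈ {6}; g ≡ 0 at y ∈ {0, 6}; common: {6}.
  x = 4: f ≡ 0 at y ∈ {1}; g ≡ 0 at y ∈ {3, 5}; common: ∅.
  x = 5: f ≡ 0 at y ∈ {7}; g ≡ 0 at y ∈ ∅; common: ∅.
  x = 6: f ≡ 0 at y ∈ {2}; g ≡ 0 at y ∈ {5, 7}; common: ∅.
  x = 7: f ≡ 0 at y ∈ {8}; g ≡ 0 at y ∈ {4, 10}; common: ∅.
  x = 8: f ≡ 0 at y ∈ {3}; g ≡ 0 at y ∈ {6, 10}; common: ∅.
  x = 9: f ≡ 0 at y ∈ {9}; g ≡ 0 at y ∈ ∅; common: ∅.
  x = 10: f ≡ 0 at y ∈ {4}; g ≡ 0 at y ∈ ∅; common: ∅.
Collecting: common zeros = {(2, 0), (3, 6)}, so the count is 2.
Comparison with the Bézout bound: 2 ≤ 2 = deg(f)·deg(g), as expected for curves with no common component (the bound is attained).


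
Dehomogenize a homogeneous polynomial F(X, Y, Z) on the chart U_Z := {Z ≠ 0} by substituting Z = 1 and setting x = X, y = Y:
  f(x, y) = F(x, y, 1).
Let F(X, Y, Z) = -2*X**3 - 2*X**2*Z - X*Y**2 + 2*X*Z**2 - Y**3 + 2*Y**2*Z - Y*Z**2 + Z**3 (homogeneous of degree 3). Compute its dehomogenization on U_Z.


f(x, y) = -2*x**3 - 2*x**2 - x*y**2 + 2*x - y**3 + 2*y**2 - y + 1

On U_Z we set Z = 1. Each monomial c·X^i·Y^j·Z^k in F becomes c·x^i·y^j·1^k = c·x^i·y^j.
Substituting Z = 1: F(X, Y, 1) = -2*x**3 - 2*x**2 - x*y**2 + 2*x - y**3 + 2*y**2 - y + 1.
Note: deg(f) ≤ deg(F) = 3; strict inequality happens when F is divisible by Z (lost terms).


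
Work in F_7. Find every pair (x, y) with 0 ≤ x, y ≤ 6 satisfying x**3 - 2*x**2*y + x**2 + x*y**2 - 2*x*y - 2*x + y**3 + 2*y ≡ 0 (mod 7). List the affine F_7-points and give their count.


Affine F_7-points: {(0, 0), (1, 0), (1, 1), (1, 5), (2, 5), (4, 3), (5, 0), (6, 5)}; count = 8.

For each of the 49 pairs (x, y) ∈ F_7², evaluate f(x, y) mod 7. Record the zeros.
  x = 0: [0↦0, 1↦3, 2↦5, 3↦5, 4↦2, 5↦2, 6↦4]  zeros at y ∈ {0}
  x = 1: [0↦0, 1↦0, 2↦1, 3↦2, 4↦2, 5↦0, 6↦2]  zeros at y ∈ {0, 1, 5}
  x = 2: [0↦1, 1↦1, 2↦4, 3↦2, 4↦1, 5↦0, 6↦5]  zeros at y ∈ {5}
  x = 3: [0↦2, 1↦5, 2↦6, 3↦4, 4↦5, 5↦1, 6↦5]  zeros at y ∈ ∅
  x = 4: [0↦2, 1↦4, 2↦6, 3↦0, 4↦6, 5↦2, 6↦1]  zeros at y ∈ {3}
  x = 5: [0↦0, 1↦4, 2↦3, 3↦3, 4↦3, 5↦2, 6↦6]  zeros at y ∈ {0}
  x = 6: [0↦2, 1↦4, 2↦3, 3↦5, 4↦2, 5↦0, 6↦5]  zeros at y ∈ {5}
Collecting zeros: affine points = {(0, 0), (1, 0), (1, 1), (1, 5), (2, 5), (4, 3), (5, 0), (6, 5)}.
Total count |C(F_7)_aff| = 8.


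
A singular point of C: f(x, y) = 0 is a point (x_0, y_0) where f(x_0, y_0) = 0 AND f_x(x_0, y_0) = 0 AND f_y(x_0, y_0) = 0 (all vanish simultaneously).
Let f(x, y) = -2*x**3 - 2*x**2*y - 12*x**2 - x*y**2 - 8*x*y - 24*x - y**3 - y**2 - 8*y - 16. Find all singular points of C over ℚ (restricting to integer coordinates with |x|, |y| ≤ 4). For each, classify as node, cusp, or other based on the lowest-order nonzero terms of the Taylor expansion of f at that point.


Singular points: {(-2, 0)}; classification: cusp.

Compute partial derivatives:
  f_x = -6*x**2 - 4*x*y - 24*x - y**2 - 8*y - 24.
  f_y = -2*x**2 - 2*x*y - 8*x - 3*y**2 - 2*y - 8.
Scan x_0 ∈ {−4, ..., 4}. For each x_0, f_y(x_0, y) is a polynomial in y; find its integer roots y ∈ {−4, ..., 4}, then test f_x and f at those candidates.
  x = -4: f_y(-4, y) = -3*y**2 + 6*y - 8; no integer root y with |y| ≤ 4.
  x = -3: f_y(-3, y) = -3*y**2 + 4*y - 2; no integer root y with |y| ≤ 4.
  x = -2: f_y(-2, y) = -3*y**2 + 2*y; vanishes at y ∈ {0}. (-2, 0): f_x = 0, f = 0 — SINGULAR.
  x = -1: f_y(-1, y) = -3*y**2 - 2; no integer root y with |y| ≤ 4.
  x = 0: f_y(0, y) = -3*y**2 - 2*y - 8; no integer root y with |y| ≤ 4.
  x = 1: f_y(1, y) = -3*y**2 - 4*y - 18; no integer root y with |y| ≤ 4.
  x = 2: f_y(2, y) = -3*y**2 - 6*y - 32; no integer root y with |y| ≤ 4.
  x = 3: f_y(3, y) = -3*y**2 - 8*y - 50; no integer root y with |y| ≤ 4.
  x = 4: f_y(4, y) = -3*y**2 - 10*y - 72; no integer root y with |y| ≤ 4.
Only singular point on the grid: (-2, 0).
Classify: substitute x = -2 + u, y = 0 + v and expand: f = -2*u**3 - 2*u**2*v - u*v**2 - v**3 + v**2.
No constant or linear terms (consistent with a singular point). Quadratic part: v**2. Cubic part: -2*u**3 - 2*u**2*v - u*v**2 - v**3.
The quadratic part v**2 is a perfect square, so there is a single (double) tangent line v = 0, i.e. y = 0. Restricting the cubic part to that line (v = 0) leaves -2*u**3 ≠ 0, so f is not divisible by v and the branch is v² ≈ 2*u**3 to lowest order — this is a cusp.
Classification: cusp.


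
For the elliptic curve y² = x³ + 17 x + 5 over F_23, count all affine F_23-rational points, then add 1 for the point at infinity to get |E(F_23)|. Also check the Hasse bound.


Affine points = {(1, 0), (2, 1), (2, 22), (5, 10), (5, 13), (6, 1), (6, 22), (8, 3), (8, 20), (9, 6), (9, 17), (10, 5), (10, 18), (13, 10), (13, 13), (15, 1), (15, 22), (16, 7), (16, 16), (17, 3), (17, 20), (18, 5), (18, 18), (21, 3), (21, 20)}; affine count = 25; |E(F_23)| = 26.

Discriminant check: Δ ∝ 4a³ + 27b² = 4·17³ + 27·5² = 4·4913 + 27·25 ≡ 18 (mod 23). Nonzero ⇒ E is nonsingular.
For each x ∈ F_23, compute rhs = x³ + 17·x + 5 mod 23, then count y ∈ F_23 with y² ≡ rhs.
  x = 0: rhs = 5, matching y values: none (0 points).
  x = 1: rhs = 0, matching y values: 0 (1 points).
  x = 2: rhs = 1, matching y values: 1, 22 (2 points).
  x = 3: rhs = 14, matching y values: none (0 points).
  x = 4: rhs = 22, matching y values: none (0 points).
  x = 5: rhs = 8, matching y values: 10, 13 (2 points).
  x = 6: rhs = 1, matching y values: 1, 22 (2 points).
  x = 7: rhs = 7, matching y values: none (0 points).
  x = 8: rhs = 9, matching y values: 3, 20 (2 points).
  x = 9: rhs = 13, matching y values: 6, 17 (2 points).
  x = 10: rhs = 2, matching y values: 5, 18 (2 points).
  x = 11: rhs = 5, matching y values: none (0 points).
  x = 12: rhs = 5, matching y values: none (0 points).
  x = 13: rhs = 8, matching y values: 10, 13 (2 points).
  x = 14: rhs = 20, matching y values: none (0 points).
  x = 15: rhs = 1, matching y values: 1, 22 (2 points).
  x = 16: rhs = 3, matching y values: 7, 16 (2 points).
  x = 17: rhs = 9, matching y values: 3, 20 (2 points).
  x = 18: rhs = 2, matching y values: 5, 18 (2 points).
  x = 19: rhs = 11, matching y values: none (0 points).
  x = 20: rhs = 19, matching y values: none (0 points).
  x = 21: rhs = 9, matching y values: 3, 20 (2 points).
  x = 22: rhs = 10, matching y values: none (0 points).
Total affine count: 25.
Full point count |E(F_23)| = 25 + 1 = 26.
Hasse bound: |26 − (23+1)| = |2| = 2 ≤ 2√23 ≈ 9.5917 ✓.


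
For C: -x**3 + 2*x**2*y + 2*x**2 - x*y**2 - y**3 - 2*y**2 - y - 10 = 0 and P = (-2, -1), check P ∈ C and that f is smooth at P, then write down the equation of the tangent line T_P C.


Tangent line at P: -13*x + 4*y - 22 = 0.

Step 1: f(-2, -1) = 0, so P lies on C.
Step 2: partial derivatives
  f_x(x, y) = -3*x**2 + 4*x*y + 4*x - y**2, f_y(x, y) = 2*x**2 - 2*x*y - 3*y**2 - 4*y - 1.
  f_x(P) = -13, f_y(P) = 4 (gradient nonzero, so P is smooth).
Step 3: tangent line at P: -13·(x − -2) + 4·(y − -1) = 0.
Expanding: -13*x + 4*y - 22 = 0.


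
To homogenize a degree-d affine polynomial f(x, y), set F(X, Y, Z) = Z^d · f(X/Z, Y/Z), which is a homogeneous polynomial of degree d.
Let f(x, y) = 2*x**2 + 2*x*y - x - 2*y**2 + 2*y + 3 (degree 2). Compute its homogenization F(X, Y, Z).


F(X, Y, Z) = 2*X**2 + 2*X*Y - X*Z - 2*Y**2 + 2*Y*Z + 3*Z**2

deg(f) = 2.
Substitute x = X/Z, y = Y/Z into f, then multiply by Z^2.
  monomial 2·x^2·y^0 ↦ 2·X^2·Y^0·Z^0.
  monomial 2·x^1·y^1 ↦ 2·X^1·Y^1·Z^0.
  monomial -1·x^1·y^0 ↦ -1·X^1·Y^0·Z^1.
  monomial -2·x^0·y^2 ↦ -2·X^0·Y^2·Z^0.
  monomial 2·x^0·y^1 ↦ 2·X^0·Y^1·Z^1.
  monomial 3·x^0·y^0 ↦ 3·X^0·Y^0·Z^2.
Collecting: F(X, Y, Z) = 2*X**2 + 2*X*Y - X*Z - 2*Y**2 + 2*Y*Z + 3*Z**2.


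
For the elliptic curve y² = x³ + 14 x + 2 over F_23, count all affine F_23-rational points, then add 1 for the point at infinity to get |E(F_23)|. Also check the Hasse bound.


Affine points = {(0, 5), (0, 18), (3, 5), (3, 18), (5, 6), (5, 17), (6, 7), (6, 16), (7, 11), (7, 12), (9, 11), (9, 12), (12, 9), (12, 14), (13, 9), (13, 14), (17, 1), (17, 22), (20, 5), (20, 18), (21, 9), (21, 14)}; affine count = 22; |E(F_23)| = 23.

Discriminant check: Δ ∝ 4a³ + 27b² = 4·14³ + 27·2² = 4·2744 + 27·4 ≡ 21 (mod 23). Nonzero ⇒ E is nonsingular.
For each x ∈ F_23, compute rhs = x³ + 14·x + 2 mod 23, then count y ∈ F_23 with y² ≡ rhs.
  x = 0: rhs = 2, matching y values: 5, 18 (2 points).
  x = 1: rhs = 17, matching y values: none (0 points).
  x = 2: rhs = 15, matching y values: none (0 points).
  x = 3: rhs = 2, matching y values: 5, 18 (2 points).
  x = 4: rhs = 7, matching y values: none (0 points).
  x = 5: rhs = 13, matching y values: 6, 17 (2 points).
  x = 6: rhs = 3, matching y values: 7, 16 (2 points).
  x = 7: rhs = 6, matching y values: 11, 12 (2 points).
  x = 8: rhs = 5, matching y values: none (0 points).
  x = 9: rhs = 6, matching y values: 11, 12 (2 points).
  x = 10: rhs = 15, matching y values: none (0 points).
  x = 11: rhs = 15, matching y values: none (0 points).
  x = 12: rhs = 12, matching y values: 9, 14 (2 points).
  x = 13: rhs = 12, matching y values: 9, 14 (2 points).
  x = 14: rhs = 21, matching y values: none (0 points).
  x = 15: rhs = 22, matching y values: none (0 points).
  x = 16: rhs = 21, matching y values: none (0 points).
  x = 17: rhs = 1, matching y values: 1, 22 (2 points).
  x = 18: rhs = 14, matching y values: none (0 points).
  x = 19: rhs = 20, matching y values: none (0 points).
  x = 20: rhs = 2, matching y values: 5, 18 (2 points).
  x = 21: rhs = 12, matching y values: 9, 14 (2 points).
  x = 22: rhs = 10, matching y values: none (0 points).
Total affine count: 22.
Full point count |E(F_23)| = 22 + 1 = 23.
Hasse bound: |23 − (23+1)| = |-1| = 1 ≤ 2√23 ≈ 9.5917 ✓.


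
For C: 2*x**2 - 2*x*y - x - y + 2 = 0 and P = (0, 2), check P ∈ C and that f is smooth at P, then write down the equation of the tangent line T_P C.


Tangent line at P: -5*x - y + 2 = 0.

Step 1: f(0, 2) = 0, so P lies on C.
Step 2: partial derivatives
  f_x(x, y) = 4*x - 2*y - 1, f_y(x, y) = -2*x - 1.
  f_x(P) = -5, f_y(P) = -1 (gradient nonzero, so P is smooth).
Step 3: tangent line at P: -5·(x − 0) + -1·(y − 2) = 0.
Expanding: -5*x - y + 2 = 0.


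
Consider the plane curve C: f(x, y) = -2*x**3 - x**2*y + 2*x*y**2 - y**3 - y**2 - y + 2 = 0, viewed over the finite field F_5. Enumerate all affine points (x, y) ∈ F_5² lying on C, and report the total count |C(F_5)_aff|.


Affine F_5-points: {(1, 0), (2, 2), (2, 4), (3, 2), (4, 2)}; count = 5.

For each of the 25 pairs (x, y) ∈ F_5², evaluate f(x, y) mod 5. Record the zeros.
  x = 0: [0↦2, 1↦4, 2↦3, 3↦3, 4↦3]  zeros at y ∈ ∅
  x = 1: [0↦0, 1↦3, 2↦2, 3↦1, 4↦4]  zeros at y ∈ {0}
  x = 2: [0↦1, 1↦3, 2↦0, 3↦1, 4↦0]  zeros at y ∈ {2, 4}
  x = 3: [0↦3, 1↦2, 2↦0, 3↦1, 4↦4]  zeros at y ∈ {2}
  x = 4: [0↦4, 1↦3, 2↦0, 3↦4, 4↦4]  zeros at y ∈ {2}
Collecting zeros: affine points = {(1, 0), (2, 2), (2, 4), (3, 2), (4, 2)}.
Total count |C(F_5)_aff| = 5.


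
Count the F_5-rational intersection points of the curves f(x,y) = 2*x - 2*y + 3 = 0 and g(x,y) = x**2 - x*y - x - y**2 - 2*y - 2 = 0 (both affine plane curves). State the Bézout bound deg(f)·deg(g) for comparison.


Common zeros: {(2, 1), (3, 2)}; count = 2; Bézout bound = 2.

deg(f) = 1, deg(g) = 2, so Bézout bound = 2.
Scan x ∈ F_5. For each x, list the y ∈ F_5 with f(x, y) ≡ 0 and those with g(x, y) ≡ 0 (mod 5); the common zeros in that column are the intersection.
  x = 0: f ≡ 0 at y ∈ {4}; g ≡ 0 at y ∈ {1, 2}; common: ∅.
  x = 1: f ≡ 0 at y ∈ {0}; g ≡ 0 at y ∈ {3, 4}; common: ∅.
  x = 2: f ≡ 0 at y ∈ {1}; g ≡ 0 at y ∈ {0, 1}; common: {1}.
  x = 3: f ≡ 0 at y ∈ {2}; g ≡ 0 at y ∈ {2, 3}; common: {2}.
  x = 4: f ≡ 0 at y ∈ {3}; g ≡ 0 at y ∈ {0, 4}; common: ∅.
Collecting: common zeros = {(2, 1), (3, 2)}, so the count is 2.
Comparison with the Bézout bound: 2 ≤ 2 = deg(f)·deg(g), as expected for curves with no common component (the bound is attained).


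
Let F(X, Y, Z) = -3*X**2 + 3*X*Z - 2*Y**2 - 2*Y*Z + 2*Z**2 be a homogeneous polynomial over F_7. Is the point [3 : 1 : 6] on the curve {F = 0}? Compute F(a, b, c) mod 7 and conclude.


F(3,1,6) ≡ 1 (mod 7); P is NOT on the curve.

Evaluate F(3, 1, 6) term-by-term (mod 7).
  -3*X**2 ↦ -3·9·1·1 = -27
  3*X*Z ↦ 3·3·1·6 = 54
  -2*Y**2 ↦ -2·1·1·1 = -2
  -2*Y*Z ↦ -2·1·1·6 = -12
  2*Z**2 ↦ 2·1·1·36 = 72
Sum: F(3, 1, 6) = (-27) + (54) + (-2) + (-12) + (72) = 85.
Reducing mod 7: 85 ≡ 1 (mod 7).
Since F(a, b, c) ≡ 1 ≠ 0 (mod 7), P does NOT lie on the curve.


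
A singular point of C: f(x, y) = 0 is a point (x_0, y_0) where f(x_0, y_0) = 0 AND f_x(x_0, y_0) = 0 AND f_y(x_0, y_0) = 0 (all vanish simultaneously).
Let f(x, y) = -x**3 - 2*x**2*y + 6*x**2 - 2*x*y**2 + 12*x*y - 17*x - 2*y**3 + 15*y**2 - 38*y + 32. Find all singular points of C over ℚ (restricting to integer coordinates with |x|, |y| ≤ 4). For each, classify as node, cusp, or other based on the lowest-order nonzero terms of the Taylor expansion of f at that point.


Singular points: {(1, 2)}; classification: node.

Compute partial derivatives:
  f_x = -3*x**2 - 4*x*y + 12*x - 2*y**2 + 12*y - 17.
  f_y = -2*x**2 - 4*x*y + 12*x - 6*y**2 + 30*y - 38.
Scan x_0 ∈ {−4, ..., 4}. For each x_0, f_y(x_0, y) is a polynomial in y; find its integer roots y ∈ {−4, ..., 4}, then test f_x and f at those candidates.
  x = -4: f_y(-4, y) = -6*y**2 + 46*y - 118; no integer root y with |y| ≤ 4.
  x = -3: f_y(-3, y) = -6*y**2 + 42*y - 92; no integer root y with |y| ≤ 4.
  x = -2: f_y(-2, y) = -6*y**2 + 38*y - 70; no integer root y with |y| ≤ 4.
  x = -1: f_y(-1, y) = -6*y**2 + 34*y - 52; no integer root y with |y| ≤ 4.
  x = 0: f_y(0, y) = -6*y**2 + 30*y - 38; no integer root y with |y| ≤ 4.
  x = 1: f_y(1, y) = -6*y**2 + 26*y - 28; vanishes at y ∈ {2}. (1, 2): f_x = 0, f = 0 — SINGULAR.
  x = 2: f_y(2, y) = -6*y**2 + 22*y - 22; no integer root y with |y| ≤ 4.
  x = 3: f_y(3, y) = -6*y**2 + 18*y - 20; no integer root y with |y| ≤ 4.
  x = 4: f_y(4, y) = -6*y**2 + 14*y - 22; no integer root y with |y| ≤ 4.
Only singular point on the grid: (1, 2).
Classify: substitute x = 1 + u, y = 2 + v and expand: f = -u**3 - 2*u**2*v - u**2 - 2*u*v**2 - 2*v**3 + v**2.
No constant or linear terms (consistent with a singular point). Quadratic part: -u**2 + v**2. Cubic part: -u**3 - 2*u**2*v - 2*u*v**2 - 2*v**3.
The quadratic part v**2 - u**2 = (v − u)(v + u) splits into two distinct linear factors, so there are two distinct tangent lines y − 2 = ±(x − 1) — this is a node (ordinary double point).
Classification: node.


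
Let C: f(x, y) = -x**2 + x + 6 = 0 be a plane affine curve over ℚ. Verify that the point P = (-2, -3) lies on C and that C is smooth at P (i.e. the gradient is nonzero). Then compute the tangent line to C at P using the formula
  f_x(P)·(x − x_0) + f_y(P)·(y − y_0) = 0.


Tangent line at P: 5*x + 10 = 0.

Step 1: f(-2, -3) = 0, so P lies on C.
Step 2: partial derivatives
  f_x(x, y) = 1 - 2*x, f_y(x, y) = 0.
  f_x(P) = 5, f_y(P) = 0 (gradient nonzero, so P is smooth).
Step 3: tangent line at P: 5·(x − -2) + 0·(y − -3) = 0.
Expanding: 5*x + 10 = 0.


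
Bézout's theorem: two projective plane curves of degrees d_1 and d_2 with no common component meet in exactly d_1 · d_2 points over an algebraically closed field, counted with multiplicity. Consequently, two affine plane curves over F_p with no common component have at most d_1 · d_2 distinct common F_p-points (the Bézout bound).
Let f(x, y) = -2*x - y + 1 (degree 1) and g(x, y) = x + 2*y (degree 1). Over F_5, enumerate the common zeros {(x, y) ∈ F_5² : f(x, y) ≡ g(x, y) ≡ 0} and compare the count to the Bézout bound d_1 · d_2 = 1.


Common zeros: {(4, 3)}; count = 1; Bézout bound = 1.

deg(f) = 1, deg(g) = 1, so Bézout bound = 1.
Scan x ∈ F_5. For each x, list the y ∈ F_5 with f(x, y) ≡ 0 and those with g(x, y) ≡ 0 (mod 5); the common zeros in that column are the intersection.
  x = 0: f ≡ 0 at y ∈ {1}; g ≡ 0 at y ∈ {0}; common: ∅.
  x = 1: f ≡ 0 at y ∈ {4}; g ≡ 0 at y ∈ {2}; common: ∅.
  x = 2: f ≡ 0 at y ∈ {2}; g ≡ 0 at y ∈ {4}; common: ∅.
  x = 3: f ≡ 0 at y ∈ {0}; g ≡ 0 at y ∈ {1}; common: ∅.
  x = 4: f ≡ 0 at y ∈ {3}; g ≡ 0 at y ∈ {3}; common: {3}.
Collecting: common zeros = {(4, 3)}, so the count is 1.
Comparison with the Bézout bound: 1 ≤ 1 = deg(f)·deg(g), as expected for curves with no common component (the bound is attained).


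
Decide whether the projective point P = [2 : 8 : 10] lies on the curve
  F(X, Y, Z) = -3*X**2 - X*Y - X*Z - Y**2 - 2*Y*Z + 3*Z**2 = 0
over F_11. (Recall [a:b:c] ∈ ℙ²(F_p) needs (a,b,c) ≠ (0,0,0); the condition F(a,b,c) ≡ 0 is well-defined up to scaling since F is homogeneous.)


F(2,8,10) ≡ 6 (mod 11); P is NOT on the curve.

Evaluate F(2, 8, 10) term-by-term (mod 11).
  -3*X**2 ↦ -3·4·1·1 = -12
  -X*Y ↦ -1·2·8·1 = -16
  -X*Z ↦ -1·2·1·10 = -20
  -Y**2 ↦ -1·1·64·1 = -64
  -2*Y*Z ↦ -2·1·8·10 = -160
  3*Z**2 ↦ 3·1·1·100 = 300
Sum: F(2, 8, 10) = (-12) + (-16) + (-20) + (-64) + (-160) + (300) = 28.
Reducing mod 11: 28 ≡ 6 (mod 11).
Since F(a, b, c) ≡ 6 ≠ 0 (mod 11), P does NOT lie on the curve.


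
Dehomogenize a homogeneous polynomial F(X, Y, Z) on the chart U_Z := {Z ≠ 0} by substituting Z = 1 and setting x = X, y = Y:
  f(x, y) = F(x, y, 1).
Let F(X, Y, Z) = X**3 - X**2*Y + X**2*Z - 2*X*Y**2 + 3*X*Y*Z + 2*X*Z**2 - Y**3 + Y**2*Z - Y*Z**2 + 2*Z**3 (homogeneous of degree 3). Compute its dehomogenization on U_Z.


f(x, y) = x**3 - x**2*y + x**2 - 2*x*y**2 + 3*x*y + 2*x - y**3 + y**2 - y + 2

On U_Z we set Z = 1. Each monomial c·X^i·Y^j·Z^k in F becomes c·x^i·y^j·1^k = c·x^i·y^j.
Substituting Z = 1: F(X, Y, 1) = x**3 - x**2*y + x**2 - 2*x*y**2 + 3*x*y + 2*x - y**3 + y**2 - y + 2.
Note: deg(f) ≤ deg(F) = 3; strict inequality happens when F is divisible by Z (lost terms).


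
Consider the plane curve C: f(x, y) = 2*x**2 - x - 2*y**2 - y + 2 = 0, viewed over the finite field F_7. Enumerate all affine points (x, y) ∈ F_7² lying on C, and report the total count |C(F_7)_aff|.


Affine F_7-points: {(1, 1), (1, 2), (2, 4), (2, 6), (3, 1), (3, 2)}; count = 6.

For each of the 49 pairs (x, y) ∈ F_7², evaluate f(x, y) mod 7. Record the zeros.
  x = 0: [0↦2, 1↦6, 2↦6, 3↦2, 4↦1, 5↦3, 6↦1]  zeros at y ∈ ∅
  x = 1: [0↦3, 1↦0, 2↦0, 3↦3, 4↦2, 5↦4, 6↦2]  zeros at y ∈ {1, 2}
  x = 2: [0↦1, 1↦5, 2↦5, 3↦1, 4↦0, 5↦2, 6↦0]  zeros at y ∈ {4, 6}
  x = 3: [0↦3, 1↦0, 2↦0, 3↦3, 4↦2, 5↦4, 6↦2]  zeros at y ∈ {1, 2}
  x = 4: [0↦2, 1↦6, 2↦6, 3↦2, 4↦1, 5↦3, 6↦1]  zeros at y ∈ ∅
  x = 5: [0↦5, 1↦2, 2↦2, 3↦5, 4↦4, 5↦6, 6↦4]  zeros at y ∈ ∅
  x = 6: [0↦5, 1↦2, 2↦2, 3↦5, 4↦4, 5↦6, 6↦4]  zeros at y ∈ ∅
Collecting zeros: affine points = {(1, 1), (1, 2), (2, 4), (2, 6), (3, 1), (3, 2)}.
Total count |C(F_7)_aff| = 6.


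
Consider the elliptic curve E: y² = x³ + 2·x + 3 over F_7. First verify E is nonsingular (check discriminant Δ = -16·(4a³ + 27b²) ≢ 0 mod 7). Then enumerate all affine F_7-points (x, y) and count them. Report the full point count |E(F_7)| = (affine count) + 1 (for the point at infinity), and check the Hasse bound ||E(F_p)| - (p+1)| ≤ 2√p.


Affine points = {(2, 1), (2, 6), (3, 1), (3, 6), (6, 0)}; affine count = 5; |E(F_7)| = 6.

Discriminant check: Δ ∝ 4a³ + 27b² = 4·2³ + 27·3² = 4·8 + 27·9 ≡ 2 (mod 7). Nonzero ⇒ E is nonsingular.
For each x ∈ F_7, compute rhs = x³ + 2·x + 3 mod 7, then count y ∈ F_7 with y² ≡ rhs.
  x = 0: rhs = 3, matching y values: none (0 points).
  x = 1: rhs = 6, matching y values: none (0 points).
  x = 2: rhs = 1, matching y values: 1, 6 (2 points).
  x = 3: rhs = 1, matching y values: 1, 6 (2 points).
  x = 4: rhs = 5, matching y values: none (0 points).
  x = 5: rhs = 5, matching y values: none (0 points).
  x = 6: rhs = 0, matching y values: 0 (1 points).
Total affine count: 5.
Full point count |E(F_7)| = 5 + 1 = 6.
Hasse bound: |6 − (7+1)| = |-2| = 2 ≤ 2√7 ≈ 5.2915 ✓.


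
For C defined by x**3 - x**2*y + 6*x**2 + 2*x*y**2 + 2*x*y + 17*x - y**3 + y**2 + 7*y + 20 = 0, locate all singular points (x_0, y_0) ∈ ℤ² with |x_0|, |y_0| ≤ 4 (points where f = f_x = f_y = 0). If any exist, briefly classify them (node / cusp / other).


Singular points: {(-3, -2)}; classification: node.

Compute partial derivatives:
  f_x = 3*x**2 - 2*x*y + 12*x + 2*y**2 + 2*y + 17.
  f_y = -x**2 + 4*x*y + 2*x - 3*y**2 + 2*y + 7.
Scan x_0 ∈ {−4, ..., 4}. For each x_0, f_y(x_0, y) is a polynomial in y; find its integer roots y ∈ {−4, ..., 4}, then test f_x and f at those candidates.
  x = -4: f_y(-4, y) = -3*y**2 - 14*y - 17; no integer root y with |y| ≤ 4.
  x = -3: f_y(-3, y) = -3*y**2 - 10*y - 8; vanishes at y ∈ {-2}. (-3, -2): f_x = 0, f = 0 — SINGULAR.
  x = -2: f_y(-2, y) = -3*y**2 - 6*y - 1; no integer root y with |y| ≤ 4.
  x = -1: f_y(-1, y) = -3*y**2 - 2*y + 4; no integer root y with |y| ≤ 4.
  x = 0: f_y(0, y) = -3*y**2 + 2*y + 7; no integer root y with |y| ≤ 4.
  x = 1: f_y(1, y) = -3*y**2 + 6*y + 8; no integer root y with |y| ≤ 4.
  x = 2: f_y(2, y) = -3*y**2 + 10*y + 7; no integer root y with |y| ≤ 4.
  x = 3: f_y(3, y) = -3*y**2 + 14*y + 4; no integer root y with |y| ≤ 4.
  x = 4: f_y(4, y) = -3*y**2 + 18*y - 1; no integer root y with |y| ≤ 4.
Only singular point on the grid: (-3, -2).
Classify: substitute x = -3 + u, y = -2 + v and expand: f = u**3 - u**2*v - u**2 + 2*u*v**2 - v**3 + v**2.
No constant or linear terms (consistent with a singular point). Quadratic part: -u**2 + v**2. Cubic part: u**3 - u**2*v + 2*u*v**2 - v**3.
The quadratic part v**2 - u**2 = (v − u)(v + u) splits into two distinct linear factors, so there are two distinct tangent lines y − -2 = ±(x − -3) — this is a node (ordinary double point).
Classification: node.


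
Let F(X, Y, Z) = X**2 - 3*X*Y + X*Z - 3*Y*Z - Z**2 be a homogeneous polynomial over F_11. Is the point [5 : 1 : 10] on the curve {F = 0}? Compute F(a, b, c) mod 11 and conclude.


F(5,1,10) ≡ 7 (mod 11); P is NOT on the curve.

Evaluate F(5, 1, 10) term-by-term (mod 11).
  X**2 ↦ 1·25·1·1 = 25
  -3*X*Y ↦ -3·5·1·1 = -15
  X*Z ↦ 1·5·1·10 = 50
  -3*Y*Z ↦ -3·1·1·10 = -30
  -Z**2 ↦ -1·1·1·100 = -100
Sum: F(5, 1, 10) = (25) + (-15) + (50) + (-30) + (-100) = -70.
Reducing mod 11: -70 ≡ 7 (mod 11).
Since F(a, b, c) ≡ 7 ≠ 0 (mod 11), P does NOT lie on the curve.


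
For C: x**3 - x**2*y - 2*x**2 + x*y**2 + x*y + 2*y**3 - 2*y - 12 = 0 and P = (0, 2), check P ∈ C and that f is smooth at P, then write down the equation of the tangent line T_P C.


Tangent line at P: 6*x + 22*y - 44 = 0.

Step 1: f(0, 2) = 0, so P lies on C.
Step 2: partial derivatives
  f_x(x, y) = 3*x**2 - 2*x*y - 4*x + y**2 + y, f_y(x, y) = -x**2 + 2*x*y + x + 6*y**2 - 2.
  f_x(P) = 6, f_y(P) = 22 (gradient nonzero, so P is smooth).
Step 3: tangent line at P: 6·(x − 0) + 22·(y − 2) = 0.
Expanding: 6*x + 22*y - 44 = 0.


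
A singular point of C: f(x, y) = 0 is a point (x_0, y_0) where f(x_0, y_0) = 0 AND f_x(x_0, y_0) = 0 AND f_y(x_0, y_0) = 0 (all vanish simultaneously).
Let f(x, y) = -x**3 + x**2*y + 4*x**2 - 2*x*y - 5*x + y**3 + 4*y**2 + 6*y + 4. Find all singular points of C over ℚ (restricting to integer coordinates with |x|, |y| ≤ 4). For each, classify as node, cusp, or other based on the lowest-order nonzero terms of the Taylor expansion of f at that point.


Singular points: {(1, -1)}; classification: cusp.

Compute partial derivatives:
  f_x = -3*x**2 + 2*x*y + 8*x - 2*y - 5.
  f_y = x**2 - 2*x + 3*y**2 + 8*y + 6.
Scan x_0 ∈ {−4, ..., 4}. For each x_0, f_y(x_0, y) is a polynomial in y; find its integer roots y ∈ {−4, ..., 4}, then test f_x and f at those candidates.
  x = -4: f_y(-4, y) = 3*y**2 + 8*y + 30; no integer root y with |y| ≤ 4.
  x = -3: f_y(-3, y) = 3*y**2 + 8*y + 21; no integer root y with |y| ≤ 4.
  x = -2: f_y(-2, y) = 3*y**2 + 8*y + 14; no integer root y with |y| ≤ 4.
  x = -1: f_y(-1, y) = 3*y**2 + 8*y + 9; no integer root y with |y| ≤ 4.
  x = 0: f_y(0, y) = 3*y**2 + 8*y + 6; no integer root y with |y| ≤ 4.
  x = 1: f_y(1, y) = 3*y**2 + 8*y + 5; vanishes at y ∈ {-1}. (1, -1): f_x = 0, f = 0 — SINGULAR.
  x = 2: f_y(2, y) = 3*y**2 + 8*y + 6; no integer root y with |y| ≤ 4.
  x = 3: f_y(3, y) = 3*y**2 + 8*y + 9; no integer root y with |y| ≤ 4.
  x = 4: f_y(4, y) = 3*y**2 + 8*y + 14; no integer root y with |y| ≤ 4.
Only singular point on the grid: (1, -1).
Classify: substitute x = 1 + u, y = -1 + v and expand: f = -u**3 + u**2*v + v**3 + v**2.
No constant or linear terms (consistent with a singular point). Quadratic part: v**2. Cubic part: -u**3 + u**2*v + v**3.
The quadratic part v**2 is a perfect square, so there is a single (double) tangent line v = 0, i.e. y = -1. Restricting the cubic part to that line (v = 0) leaves -u**3 ≠ 0, so f is not divisible by v and the branch is v² ≈ u**3 to lowest order — this is a cusp.
Classification: cusp.
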